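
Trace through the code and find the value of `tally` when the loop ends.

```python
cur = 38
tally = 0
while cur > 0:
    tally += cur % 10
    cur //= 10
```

Let's trace through this code step by step.

Initialize: cur = 38
Initialize: tally = 0
Entering loop: while cur > 0:
After iteration 1: cur = 3, tally = 8
After iteration 2: cur = 0, tally = 11
Loop ends.

Final answer: 11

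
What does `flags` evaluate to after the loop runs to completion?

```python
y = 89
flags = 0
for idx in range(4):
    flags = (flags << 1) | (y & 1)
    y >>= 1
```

Let's trace through this code step by step.

Initialize: y = 89
Initialize: flags = 0
Entering loop: for idx in range(4):
After iteration 1: idx = 0, y = 44, flags = 1
After iteration 2: idx = 1, y = 22, flags = 2
After iteration 3: idx = 2, y = 11, flags = 4
After iteration 4: idx = 3, y = 5, flags = 9
Loop ends.

Final answer: 9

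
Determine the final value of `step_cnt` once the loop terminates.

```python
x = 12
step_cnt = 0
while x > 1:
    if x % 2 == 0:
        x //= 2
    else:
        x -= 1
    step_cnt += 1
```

Let's trace through this code step by step.

Initialize: x = 12
Initialize: step_cnt = 0
Entering loop: while x > 1:
After iteration 1: x = 6, step_cnt = 1
After iteration 2: x = 3, step_cnt = 2
After iteration 3: x = 2, step_cnt = 3
After iteration 4: x = 1, step_cnt = 4
Loop ends.

Final answer: 4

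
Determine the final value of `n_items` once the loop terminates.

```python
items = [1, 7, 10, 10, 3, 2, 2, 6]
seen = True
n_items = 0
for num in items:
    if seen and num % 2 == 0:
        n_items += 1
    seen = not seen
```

Let's trace through this code step by step.

Initialize: items = [1, 7, 10, 10, 3, 2, 2, 6]
Initialize: seen = True
Initialize: n_items = 0
Entering loop: for num in items:
After iteration 1: num = 1, seen = False, n_items = 0
After iteration 2: num = 7, seen = True, n_items = 0
After iteration 3: num = 10, seen = False, n_items = 1
After iteration 4: num = 10, seen = True, n_items = 1
After iteration 5: num = 3, seen = False, n_items = 1
After iteration 6: num = 2, seen = True, n_items = 1
After iteration 7: num = 2, seen = False, n_items = 2
After iteration 8: num = 6, seen = True, n_items = 2
Loop ends.

Final answer: 2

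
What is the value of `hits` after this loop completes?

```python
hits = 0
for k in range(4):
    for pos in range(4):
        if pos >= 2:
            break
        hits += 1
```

Let's trace through this code step by step.

Initialize: hits = 0
Entering loop: for k in range(4):
After iteration 1: k = 0, hits = 2
After iteration 2: k = 1, hits = 4
After iteration 3: k = 2, hits = 6
After iteration 4: k = 3, hits = 8
Loop ends.

Final answer: 8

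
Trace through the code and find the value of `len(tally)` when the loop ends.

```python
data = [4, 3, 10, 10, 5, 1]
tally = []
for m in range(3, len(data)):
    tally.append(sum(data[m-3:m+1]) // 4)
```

Let's trace through this code step by step.

Initialize: data = [4, 3, 10, 10, 5, 1]
Initialize: tally = []
Entering loop: for m in range(3, len(data)):
After iteration 1: m = 3, tally = [6]
After iteration 2: m = 4, tally = [6, 7]
After iteration 3: m = 5, tally = [6, 7, 6]
Loop ends.
len(tally) = 3

Final answer: 3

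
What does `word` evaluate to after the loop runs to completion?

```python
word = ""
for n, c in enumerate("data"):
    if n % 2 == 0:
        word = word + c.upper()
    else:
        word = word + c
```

Let's trace through this code step by step.

Initialize: word = ''
Entering loop: for n, c in enumerate("data"):
After iteration 1: n = 0, c = 'd', word = 'D'
After iteration 2: n = 1, c = 'a', word = 'Da'
After iteration 3: n = 2, c = 't', word = 'DaT'
After iteration 4: n = 3, c = 'a', word = 'DaTa'
Loop ends.

Final answer: 'DaTa'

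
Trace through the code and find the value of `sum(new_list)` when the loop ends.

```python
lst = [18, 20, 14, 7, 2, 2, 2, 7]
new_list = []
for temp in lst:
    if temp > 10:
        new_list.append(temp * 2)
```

Let's trace through this code step by step.

Initialize: lst = [18, 20, 14, 7, 2, 2, 2, 7]
Initialize: new_list = []
Entering loop: for temp in lst:
After iteration 1: temp = 18, new_list = [36]
After iteration 2: temp = 20, new_list = [36, 40]
After iteration 3: temp = 14, new_list = [36, 40, 28]
After iteration 4: temp = 7, new_list = [36, 40, 28]
After iteration 5: temp = 2, new_list = [36, 40, 28]
After iteration 6: temp = 2, new_list = [36, 40, 28]
After iteration 7: temp = 2, new_list = [36, 40, 28]
After iteration 8: temp = 7, new_list = [36, 40, 28]
Loop ends.
sum(new_list) = 104

Final answer: 104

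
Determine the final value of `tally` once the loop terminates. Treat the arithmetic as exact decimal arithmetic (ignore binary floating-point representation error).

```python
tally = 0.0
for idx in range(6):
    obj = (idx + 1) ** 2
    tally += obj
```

Let's trace through this code step by step.

Initialize: tally = 0.0
Entering loop: for idx in range(6):
After iteration 1: idx = 0, tally = 1.0, obj = 1
After iteration 2: idx = 1, tally = 5.0, obj = 4
After iteration 3: idx = 2, tally = 14.0, obj = 9
After iteration 4: idx = 3, tally = 30.0, obj = 16
After iteration 5: idx = 4, tally = 55.0, obj = 25
After iteration 6: idx = 5, tally = 91.0, obj = 36
Loop ends.

Final answer: 91.0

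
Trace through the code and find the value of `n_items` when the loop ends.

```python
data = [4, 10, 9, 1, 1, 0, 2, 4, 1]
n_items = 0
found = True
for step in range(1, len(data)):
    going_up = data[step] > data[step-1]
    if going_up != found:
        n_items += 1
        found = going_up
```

Let's trace through this code step by step.

Initialize: data = [4, 10, 9, 1, 1, 0, 2, 4, 1]
Initialize: n_items = 0
Initialize: found = True
Entering loop: for step in range(1, len(data)):
After iteration 1: step = 1, n_items = 0, found = True, going_up = True
After iteration 2: step = 2, n_items = 1, found = False, going_up = False
After iteration 3: step = 3, n_items = 1, found = False, going_up = False
After iteration 4: step = 4, n_items = 1, found = False, going_up = False
After iteration 5: step = 5, n_items = 1, found = False, going_up = False
After iteration 6: step = 6, n_items = 2, found = True, going_up = True
After iteration 7: step = 7, n_items = 2, found = True, going_up = True
After iteration 8: step = 8, n_items = 3, found = False, going_up = False
Loop ends.

Final answer: 3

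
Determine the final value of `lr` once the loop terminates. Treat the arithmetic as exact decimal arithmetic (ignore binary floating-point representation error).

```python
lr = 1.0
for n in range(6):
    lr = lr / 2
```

Let's trace through this code step by step.

Initialize: lr = 1.0
Entering loop: for n in range(6):
After iteration 1: n = 0, lr = 0.5
After iteration 2: n = 1, lr = 0.25
After iteration 3: n = 2, lr = 0.125
After iteration 4: n = 3, lr = 0.0625
After iteration 5: n = 4, lr = 0.03125
After iteration 6: n = 5, lr = 0.015625
Loop ends.

Final answer: 0.015625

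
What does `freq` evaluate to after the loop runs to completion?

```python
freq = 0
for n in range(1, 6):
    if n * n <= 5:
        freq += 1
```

Let's trace through this code step by step.

Initialize: freq = 0
Entering loop: for n in range(1, 6):
After iteration 1: n = 1, freq = 1
After iteration 2: n = 2, freq = 2
After iteration 3: n = 3, freq = 2
After iteration 4: n = 4, freq = 2
After iteration 5: n = 5, freq = 2
Loop ends.

Final answer: 2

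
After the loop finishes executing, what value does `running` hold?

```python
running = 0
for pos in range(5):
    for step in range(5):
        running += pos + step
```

Let's trace through this code step by step.

Initialize: running = 0
Entering loop: for pos in range(5):
After iteration 1: pos = 0, running = 10
After iteration 2: pos = 1, running = 25
After iteration 3: pos = 2, running = 45
After iteration 4: pos = 3, running = 70
After iteration 5: pos = 4, running = 100
Loop ends.

Final answer: 100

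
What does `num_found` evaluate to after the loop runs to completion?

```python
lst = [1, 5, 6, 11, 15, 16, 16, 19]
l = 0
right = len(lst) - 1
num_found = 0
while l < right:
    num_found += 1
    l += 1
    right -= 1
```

Let's trace through this code step by step.

Initialize: lst = [1, 5, 6, 11, 15, 16, 16, 19]
Initialize: l = 0
Initialize: right = 7
Initialize: num_found = 0
Entering loop: while l < right:
After iteration 1: l = 1, right = 6, num_found = 1
After iteration 2: l = 2, right = 5, num_found = 2
After iteration 3: l = 3, right = 4, num_found = 3
After iteration 4: l = 4, right = 3, num_found = 4
Loop ends.

Final answer: 4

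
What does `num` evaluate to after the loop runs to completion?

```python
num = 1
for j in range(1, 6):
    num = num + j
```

Let's trace through this code step by step.

Initialize: num = 1
Entering loop: for j in range(1, 6):
After iteration 1: j = 1, num = 2
After iteration 2: j = 2, num = 4
After iteration 3: j = 3, num = 7
After iteration 4: j = 4, num = 11
After iteration 5: j = 5, num = 16
Loop ends.

Final answer: 16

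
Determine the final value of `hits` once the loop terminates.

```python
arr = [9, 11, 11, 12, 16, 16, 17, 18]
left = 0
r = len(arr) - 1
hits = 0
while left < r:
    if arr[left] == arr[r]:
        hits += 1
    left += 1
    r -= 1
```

Let's trace through this code step by step.

Initialize: arr = [9, 11, 11, 12, 16, 16, 17, 18]
Initialize: left = 0
Initialize: r = 7
Initialize: hits = 0
Entering loop: while left < r:
After iteration 1: left = 1, r = 6, hits = 0
After iteration 2: left = 2, r = 5, hits = 0
After iteration 3: left = 3, r = 4, hits = 0
After iteration 4: left = 4, r = 3, hits = 0
Loop ends.

Final answer: 0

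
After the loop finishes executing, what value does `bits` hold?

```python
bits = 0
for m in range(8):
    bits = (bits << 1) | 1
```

Let's trace through this code step by step.

Initialize: bits = 0
Entering loop: for m in range(8):
After iteration 1: m = 0, bits = 1
After iteration 2: m = 1, bits = 3
After iteration 3: m = 2, bits = 7
After iteration 4: m = 3, bits = 15
After iteration 5: m = 4, bits = 31
After iteration 6: m = 5, bits = 63
After iteration 7: m = 6, bits = 127
After iteration 8: m = 7, bits = 255
Loop ends.

Final answer: 255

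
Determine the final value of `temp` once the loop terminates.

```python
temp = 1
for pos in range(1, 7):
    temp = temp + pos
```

Let's trace through this code step by step.

Initialize: temp = 1
Entering loop: for pos in range(1, 7):
After iteration 1: pos = 1, temp = 2
After iteration 2: pos = 2, temp = 4
After iteration 3: pos = 3, temp = 7
After iteration 4: pos = 4, temp = 11
After iteration 5: pos = 5, temp = 16
After iteration 6: pos = 6, temp = 22
Loop ends.

Final answer: 22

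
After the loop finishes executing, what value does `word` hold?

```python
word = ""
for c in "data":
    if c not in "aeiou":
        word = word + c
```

Let's trace through this code step by step.

Initialize: word = ''
Entering loop: for c in "data":
After iteration 1: c = 'd', word = 'd'
After iteration 2: c = 'a', word = 'd'
After iteration 3: c = 't', word = 'dt'
After iteration 4: c = 'a', word = 'dt'
Loop ends.

Final answer: 'dt'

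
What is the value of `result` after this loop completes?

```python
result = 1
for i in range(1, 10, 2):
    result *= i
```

Let's trace through this code step by step.

Initialize: result = 1
Entering loop: for i in range(1, 10, 2):
After iteration 1: i = 1, result = 1
After iteration 2: i = 3, result = 3
After iteration 3: i = 5, result = 15
After iteration 4: i = 7, result = 105
After iteration 5: i = 9, result = 945
Loop ends.

Final answer: 945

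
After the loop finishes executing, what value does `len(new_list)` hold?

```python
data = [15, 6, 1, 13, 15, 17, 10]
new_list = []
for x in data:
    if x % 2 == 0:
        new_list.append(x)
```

Let's trace through this code step by step.

Initialize: data = [15, 6, 1, 13, 15, 17, 10]
Initialize: new_list = []
Entering loop: for x in data:
After iteration 1: x = 15, new_list = []
After iteration 2: x = 6, new_list = [6]
After iteration 3: x = 1, new_list = [6]
After iteration 4: x = 13, new_list = [6]
After iteration 5: x = 15, new_list = [6]
After iteration 6: x = 17, new_list = [6]
After iteration 7: x = 10, new_list = [6, 10]
Loop ends.
len(new_list) = 2

Final answer: 2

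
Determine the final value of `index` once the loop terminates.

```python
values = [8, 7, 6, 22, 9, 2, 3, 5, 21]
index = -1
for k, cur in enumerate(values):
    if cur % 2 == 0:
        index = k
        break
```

Let's trace through this code step by step.

Initialize: values = [8, 7, 6, 22, 9, 2, 3, 5, 21]
Initialize: index = -1
Entering loop: for k, cur in enumerate(values):
After iteration 1: k = 0, cur = 8, index = 0
Loop ends.

Final answer: 0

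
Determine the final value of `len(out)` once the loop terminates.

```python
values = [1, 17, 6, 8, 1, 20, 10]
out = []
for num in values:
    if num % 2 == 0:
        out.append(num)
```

Let's trace through this code step by step.

Initialize: values = [1, 17, 6, 8, 1, 20, 10]
Initialize: out = []
Entering loop: for num in values:
After iteration 1: num = 1, out = []
After iteration 2: num = 17, out = []
After iteration 3: num = 6, out = [6]
After iteration 4: num = 8, out = [6, 8]
After iteration 5: num = 1, out = [6, 8]
After iteration 6: num = 20, out = [6, 8, 20]
After iteration 7: num = 10, out = [6, 8, 20, 10]
Loop ends.
len(out) = 4

Final answer: 4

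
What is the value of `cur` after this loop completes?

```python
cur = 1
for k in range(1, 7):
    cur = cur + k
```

Let's trace through this code step by step.

Initialize: cur = 1
Entering loop: for k in range(1, 7):
After iteration 1: k = 1, cur = 2
After iteration 2: k = 2, cur = 4
After iteration 3: k = 3, cur = 7
After iteration 4: k = 4, cur = 11
After iteration 5: k = 5, cur = 16
After iteration 6: k = 6, cur = 22
Loop ends.

Final answer: 22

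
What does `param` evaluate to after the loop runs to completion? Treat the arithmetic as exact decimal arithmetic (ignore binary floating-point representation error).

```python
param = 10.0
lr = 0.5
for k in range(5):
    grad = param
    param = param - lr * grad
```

Let's trace through this code step by step.

Initialize: param = 10.0
Initialize: lr = 0.5
Entering loop: for k in range(5):
After iteration 1: k = 0, param = 5.0, grad = 10.0
After iteration 2: k = 1, param = 2.5, grad = 5.0
After iteration 3: k = 2, param = 1.25, grad = 2.5
After iteration 4: k = 3, param = 0.625, grad = 1.25
After iteration 5: k = 4, param = 0.3125, grad = 0.625
Loop ends.

Final answer: 0.3125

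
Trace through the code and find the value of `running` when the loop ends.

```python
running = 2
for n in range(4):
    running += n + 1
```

Let's trace through this code step by step.

Initialize: running = 2
Entering loop: for n in range(4):
After iteration 1: n = 0, running = 3
After iteration 2: n = 1, running = 5
After iteration 3: n = 2, running = 8
After iteration 4: n = 3, running = 12
Loop ends.

Final answer: 12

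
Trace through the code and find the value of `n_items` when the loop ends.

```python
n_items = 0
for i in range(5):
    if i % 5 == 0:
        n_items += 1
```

Let's trace through this code step by step.

Initialize: n_items = 0
Entering loop: for i in range(5):
After iteration 1: i = 0, n_items = 1
After iteration 2: i = 1, n_items = 1
After iteration 3: i = 2, n_items = 1
After iteration 4: i = 3, n_items = 1
After iteration 5: i = 4, n_items = 1
Loop ends.

Final answer: 1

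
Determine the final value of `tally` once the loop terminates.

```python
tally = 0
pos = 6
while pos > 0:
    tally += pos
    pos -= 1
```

Let's trace through this code step by step.

Initialize: tally = 0
Initialize: pos = 6
Entering loop: while pos > 0:
After iteration 1: tally = 6, pos = 5
After iteration 2: tally = 11, pos = 4
After iteration 3: tally = 15, pos = 3
After iteration 4: tally = 18, pos = 2
After iteration 5: tally = 20, pos = 1
After iteration 6: tally = 21, pos = 0
Loop ends.

Final answer: 21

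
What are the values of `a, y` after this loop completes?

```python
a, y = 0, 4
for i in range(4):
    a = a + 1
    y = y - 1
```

Let's trace through this code step by step.

Initialize: a = 0
Initialize: y = 4
Entering loop: for i in range(4):
After iteration 1: i = 0, a = 1, y = 3
After iteration 2: i = 1, a = 2, y = 2
After iteration 3: i = 2, a = 3, y = 1
After iteration 4: i = 3, a = 4, y = 0
Loop ends.

Final answer: 4, 0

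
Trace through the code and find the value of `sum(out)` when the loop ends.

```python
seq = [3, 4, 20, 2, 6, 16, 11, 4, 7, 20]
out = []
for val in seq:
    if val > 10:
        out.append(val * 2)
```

Let's trace through this code step by step.

Initialize: seq = [3, 4, 20, 2, 6, 16, 11, 4, 7, 20]
Initialize: out = []
Entering loop: for val in seq:
After iteration 1: val = 3, out = []
After iteration 2: val = 4, out = []
After iteration 3: val = 20, out = [40]
After iteration 4: val = 2, out = [40]
After iteration 5: val = 6, out = [40]
After iteration 6: val = 16, out = [40, 32]
After iteration 7: val = 11, out = [40, 32, 22]
After iteration 8: val = 4, out = [40, 32, 22]
After iteration 9: val = 7, out = [40, 32, 22]
After iteration 10: val = 20, out = [40, 32, 22, 40]
Loop ends.
sum(out) = 134

Final answer: 134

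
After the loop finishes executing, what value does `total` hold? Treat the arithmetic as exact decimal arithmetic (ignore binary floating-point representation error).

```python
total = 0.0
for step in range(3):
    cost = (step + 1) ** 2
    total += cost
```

Let's trace through this code step by step.

Initialize: total = 0.0
Entering loop: for step in range(3):
After iteration 1: step = 0, total = 1.0, cost = 1
After iteration 2: step = 1, total = 5.0, cost = 4
After iteration 3: step = 2, total = 14.0, cost = 9
Loop ends.

Final answer: 14.0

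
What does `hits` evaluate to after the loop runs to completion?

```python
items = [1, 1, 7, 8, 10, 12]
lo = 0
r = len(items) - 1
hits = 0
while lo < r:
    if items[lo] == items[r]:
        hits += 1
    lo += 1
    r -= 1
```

Let's trace through this code step by step.

Initialize: items = [1, 1, 7, 8, 10, 12]
Initialize: lo = 0
Initialize: r = 5
Initialize: hits = 0
Entering loop: while lo < r:
After iteration 1: lo = 1, r = 4, hits = 0
After iteration 2: lo = 2, r = 3, hits = 0
After iteration 3: lo = 3, r = 2, hits = 0
Loop ends.

Final answer: 0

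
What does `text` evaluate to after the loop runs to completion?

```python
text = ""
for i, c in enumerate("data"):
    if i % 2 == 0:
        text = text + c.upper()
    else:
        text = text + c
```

Let's trace through this code step by step.

Initialize: text = ''
Entering loop: for i, c in enumerate("data"):
After iteration 1: i = 0, c = 'd', text = 'D'
After iteration 2: i = 1, c = 'a', text = 'Da'
After iteration 3: i = 2, c = 't', text = 'DaT'
After iteration 4: i = 3, c = 'a', text = 'DaTa'
Loop ends.

Final answer: 'DaTa'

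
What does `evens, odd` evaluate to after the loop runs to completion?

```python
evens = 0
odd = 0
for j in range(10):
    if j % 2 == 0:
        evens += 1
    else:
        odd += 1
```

Let's trace through this code step by step.

Initialize: evens = 0
Initialize: odd = 0
Entering loop: for j in range(10):
After iteration 1: j = 0, evens = 1, odd = 0
After iteration 2: j = 1, evens = 1, odd = 1
After iteration 3: j = 2, evens = 2, odd = 1
After iteration 4: j = 3, evens = 2, odd = 2
After iteration 5: j = 4, evens = 3, odd = 2
After iteration 6: j = 5, evens = 3, odd = 3
After iteration 7: j = 6, evens = 4, odd = 3
After iteration 8: j = 7, evens = 4, odd = 4
After iteration 9: j = 8, evens = 5, odd = 4
After iteration 10: j = 9, evens = 5, odd = 5
Loop ends.

Final answer: 5, 5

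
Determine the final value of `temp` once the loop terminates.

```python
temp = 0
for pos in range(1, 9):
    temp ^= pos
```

Let's trace through this code step by step.

Initialize: temp = 0
Entering loop: for pos in range(1, 9):
After iteration 1: pos = 1, temp = 1
After iteration 2: pos = 2, temp = 3
After iteration 3: pos = 3, temp = 0
After iteration 4: pos = 4, temp = 4
After iteration 5: pos = 5, temp = 1
After iteration 6: pos = 6, temp = 7
After iteration 7: pos = 7, temp = 0
After iteration 8: pos = 8, temp = 8
Loop ends.

Final answer: 8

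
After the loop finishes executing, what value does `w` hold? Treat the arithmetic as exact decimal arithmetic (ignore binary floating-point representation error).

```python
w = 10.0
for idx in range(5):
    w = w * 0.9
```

Let's trace through this code step by step.

Initialize: w = 10.0
Entering loop: for idx in range(5):
After iteration 1: idx = 0, w = 9.0
After iteration 2: idx = 1, w = 8.1
After iteration 3: idx = 2, w = 7.29
After iteration 4: idx = 3, w = 6.561
After iteration 5: idx = 4, w = 5.9049
Loop ends.

Final answer: 5.9049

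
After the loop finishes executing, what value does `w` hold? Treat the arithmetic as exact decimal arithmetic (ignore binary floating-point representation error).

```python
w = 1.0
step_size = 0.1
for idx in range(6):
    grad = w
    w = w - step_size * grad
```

Let's trace through this code step by step.

Initialize: w = 1.0
Initialize: step_size = 0.1
Entering loop: for idx in range(6):
After iteration 1: idx = 0, w = 0.9, grad = 1.0
After iteration 2: idx = 1, w = 0.81, grad = 0.9
After iteration 3: idx = 2, w = 0.729, grad = 0.81
After iteration 4: idx = 3, w = 0.6561, grad = 0.729
After iteration 5: idx = 4, w = 0.59049, grad = 0.6561
After iteration 6: idx = 5, w = 0.531441, grad = 0.59049
Loop ends.

Final answer: 0.531441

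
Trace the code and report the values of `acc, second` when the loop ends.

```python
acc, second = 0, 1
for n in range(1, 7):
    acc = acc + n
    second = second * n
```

Let's trace through this code step by step.

Initialize: acc = 0
Initialize: second = 1
Entering loop: for n in range(1, 7):
After iteration 1: n = 1, acc = 1, second = 1
After iteration 2: n = 2, acc = 3, second = 2
After iteration 3: n = 3, acc = 6, second = 6
After iteration 4: n = 4, acc = 10, second = 24
After iteration 5: n = 5, acc = 15, second = 120
After iteration 6: n = 6, acc = 21, second = 720
Loop ends.

Final answer: 21, 720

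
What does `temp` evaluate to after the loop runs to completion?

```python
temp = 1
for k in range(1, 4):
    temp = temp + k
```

Let's trace through this code step by step.

Initialize: temp = 1
Entering loop: for k in range(1, 4):
After iteration 1: k = 1, temp = 2
After iteration 2: k = 2, temp = 4
After iteration 3: k = 3, temp = 7
Loop ends.

Final answer: 7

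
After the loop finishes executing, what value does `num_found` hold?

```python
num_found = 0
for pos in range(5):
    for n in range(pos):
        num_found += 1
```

Let's trace through this code step by step.

Initialize: num_found = 0
Entering loop: for pos in range(5):
After iteration 1: pos = 0, num_found = 0
After iteration 2: pos = 1, num_found = 1, n = 0
After iteration 3: pos = 2, num_found = 3, n = 1
After iteration 4: pos = 3, num_found = 6, n = 2
After iteration 5: pos = 4, num_found = 10, n = 3
Loop ends.

Final answer: 10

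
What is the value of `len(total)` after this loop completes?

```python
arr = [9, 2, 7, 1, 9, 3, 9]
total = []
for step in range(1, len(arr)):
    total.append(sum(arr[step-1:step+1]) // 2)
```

Let's trace through this code step by step.

Initialize: arr = [9, 2, 7, 1, 9, 3, 9]
Initialize: total = []
Entering loop: for step in range(1, len(arr)):
After iteration 1: step = 1, total = [5]
After iteration 2: step = 2, total = [5, 4]
After iteration 3: step = 3, total = [5, 4, 4]
After iteration 4: step = 4, total = [5, 4, 4, 5]
After iteration 5: step = 5, total = [5, 4, 4, 5, 6]
After iteration 6: step = 6, total = [5, 4, 4, 5, 6, 6]
Loop ends.
len(total) = 6

Final answer: 6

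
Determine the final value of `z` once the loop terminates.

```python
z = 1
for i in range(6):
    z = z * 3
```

Let's trace through this code step by step.

Initialize: z = 1
Entering loop: for i in range(6):
After iteration 1: i = 0, z = 3
After iteration 2: i = 1, z = 9
After iteration 3: i = 2, z = 27
After iteration 4: i = 3, z = 81
After iteration 5: i = 4, z = 243
After iteration 6: i = 5, z = 729
Loop ends.

Final answer: 729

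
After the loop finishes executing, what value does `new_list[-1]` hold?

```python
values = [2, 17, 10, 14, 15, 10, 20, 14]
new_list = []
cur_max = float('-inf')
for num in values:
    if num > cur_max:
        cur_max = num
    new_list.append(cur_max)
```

Let's trace through this code step by step.

Initialize: values = [2, 17, 10, 14, 15, 10, 20, 14]
Initialize: new_list = []
Initialize: cur_max = -inf
Entering loop: for num in values:
After iteration 1: num = 2, new_list = [2], cur_max = 2
After iteration 2: num = 17, new_list = [2, 17], cur_max = 17
After iteration 3: num = 10, new_list = [2, 17, 17], cur_max = 17
After iteration 4: num = 14, new_list = [2, 17, 17, 17], cur_max = 17
After iteration 5: num = 15, new_list = [2, 17, 17, 17, 17], cur_max = 17
After iteration 6: num = 10, new_list = [2, 17, 17, 17, 17, 17], cur_max = 17
After iteration 7: num = 20, new_list = [2, 17, 17, 17, 17, 17, 20], cur_max = 20
After iteration 8: num = 14, new_list = [2, 17, 17, 17, 17, 17, 20, 20], cur_max = 20
Loop ends.
new_list[-1] = 20

Final answer: 20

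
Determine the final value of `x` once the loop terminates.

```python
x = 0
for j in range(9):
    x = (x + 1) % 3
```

Let's trace through this code step by step.

Initialize: x = 0
Entering loop: for j in range(9):
After iteration 1: j = 0, x = 1
After iteration 2: j = 1, x = 2
After iteration 3: j = 2, x = 0
After iteration 4: j = 3, x = 1
After iteration 5: j = 4, x = 2
After iteration 6: j = 5, x = 0
After iteration 7: j = 6, x = 1
After iteration 8: j = 7, x = 2
After iteration 9: j = 8, x = 0
Loop ends.

Final answer: 0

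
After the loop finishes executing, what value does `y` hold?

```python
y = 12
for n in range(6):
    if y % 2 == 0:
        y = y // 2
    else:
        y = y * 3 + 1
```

Let's trace through this code step by step.

Initialize: y = 12
Entering loop: for n in range(6):
After iteration 1: n = 0, y = 6
After iteration 2: n = 1, y = 3
After iteration 3: n = 2, y = 10
After iteration 4: n = 3, y = 5
After iteration 5: n = 4, y = 16
After iteration 6: n = 5, y = 8
Loop ends.

Final answer: 8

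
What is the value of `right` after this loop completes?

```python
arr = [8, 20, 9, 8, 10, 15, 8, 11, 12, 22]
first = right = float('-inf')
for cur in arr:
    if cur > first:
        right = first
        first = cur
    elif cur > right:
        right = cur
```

Let's trace through this code step by step.

Initialize: arr = [8, 20, 9, 8, 10, 15, 8, 11, 12, 22]
Initialize: first = -inf
Initialize: right = -inf
Entering loop: for cur in arr:
After iteration 1: cur = 8, first = 8, right = -inf
After iteration 2: cur = 20, first = 20, right = 8
After iteration 3: cur = 9, first = 20, right = 9
After iteration 4: cur = 8, first = 20, right = 9
After iteration 5: cur = 10, first = 20, right = 10
After iteration 6: cur = 15, first = 20, right = 15
After iteration 7: cur = 8, first = 20, right = 15
After iteration 8: cur = 11, first = 20, right = 15
After iteration 9: cur = 12, first = 20, right = 15
After iteration 10: cur = 22, first = 22, right = 20
Loop ends.

Final answer: 20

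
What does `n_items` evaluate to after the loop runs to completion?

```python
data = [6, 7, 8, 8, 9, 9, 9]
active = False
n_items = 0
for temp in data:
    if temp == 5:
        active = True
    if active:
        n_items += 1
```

Let's trace through this code step by step.

Initialize: data = [6, 7, 8, 8, 9, 9, 9]
Initialize: active = False
Initialize: n_items = 0
Entering loop: for temp in data:
After iteration 1: temp = 6, n_items = 0
After iteration 2: temp = 7, n_items = 0
After iteration 3: temp = 8, n_items = 0
After iteration 4: temp = 8, n_items = 0
After iteration 5: temp = 9, n_items = 0
After iteration 6: temp = 9, n_items = 0
After iteration 7: temp = 9, n_items = 0
Loop ends.

Final answer: 0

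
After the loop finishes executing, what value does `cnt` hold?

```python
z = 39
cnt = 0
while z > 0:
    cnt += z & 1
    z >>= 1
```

Let's trace through this code step by step.

Initialize: z = 39
Initialize: cnt = 0
Entering loop: while z > 0:
After iteration 1: z = 19, cnt = 1
After iteration 2: z = 9, cnt = 2
After iteration 3: z = 4, cnt = 3
After iteration 4: z = 2, cnt = 3
After iteration 5: z = 1, cnt = 3
After iteration 6: z = 0, cnt = 4
Loop ends.

Final answer: 4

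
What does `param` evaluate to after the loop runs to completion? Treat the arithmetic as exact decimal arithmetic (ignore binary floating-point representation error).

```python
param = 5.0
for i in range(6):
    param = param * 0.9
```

Let's trace through this code step by step.

Initialize: param = 5.0
Entering loop: for i in range(6):
After iteration 1: i = 0, param = 4.5
After iteration 2: i = 1, param = 4.05
After iteration 3: i = 2, param = 3.645
After iteration 4: i = 3, param = 3.2805
After iteration 5: i = 4, param = 2.95245
After iteration 6: i = 5, param = 2.657205
Loop ends.

Final answer: 2.657205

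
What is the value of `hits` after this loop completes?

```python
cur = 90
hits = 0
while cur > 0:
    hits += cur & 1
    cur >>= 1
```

Let's trace through this code step by step.

Initialize: cur = 90
Initialize: hits = 0
Entering loop: while cur > 0:
After iteration 1: cur = 45, hits = 0
After iteration 2: cur = 22, hits = 1
After iteration 3: cur = 11, hits = 1
After iteration 4: cur = 5, hits = 2
After iteration 5: cur = 2, hits = 3
After iteration 6: cur = 1, hits = 3
After iteration 7: cur = 0, hits = 4
Loop ends.

Final answer: 4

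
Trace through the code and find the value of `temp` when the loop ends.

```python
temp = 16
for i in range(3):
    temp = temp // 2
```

Let's trace through this code step by step.

Initialize: temp = 16
Entering loop: for i in range(3):
After iteration 1: i = 0, temp = 8
After iteration 2: i = 1, temp = 4
After iteration 3: i = 2, temp = 2
Loop ends.

Final answer: 2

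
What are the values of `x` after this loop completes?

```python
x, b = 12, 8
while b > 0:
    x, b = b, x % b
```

Let's trace through this code step by step.

Initialize: x = 12
Initialize: b = 8
Entering loop: while b > 0:
After iteration 1: x = 8, b = 4
After iteration 2: x = 4, b = 0
Loop ends.

Final answer: 4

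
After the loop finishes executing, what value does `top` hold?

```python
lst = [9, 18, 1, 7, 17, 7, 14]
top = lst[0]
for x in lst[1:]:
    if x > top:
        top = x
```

Let's trace through this code step by step.

Initialize: lst = [9, 18, 1, 7, 17, 7, 14]
Initialize: top = 9
Entering loop: for x in lst[1:]:
After iteration 1: x = 18, top = 18
After iteration 2: x = 1, top = 18
After iteration 3: x = 7, top = 18
After iteration 4: x = 17, top = 18
After iteration 5: x = 7, top = 18
After iteration 6: x = 14, top = 18
Loop ends.

Final answer: 18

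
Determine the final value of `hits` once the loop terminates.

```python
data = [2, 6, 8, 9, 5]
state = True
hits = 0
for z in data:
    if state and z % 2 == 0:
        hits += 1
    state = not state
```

Let's trace through this code step by step.

Initialize: data = [2, 6, 8, 9, 5]
Initialize: state = True
Initialize: hits = 0
Entering loop: for z in data:
After iteration 1: z = 2, state = False, hits = 1
After iteration 2: z = 6, state = True, hits = 1
After iteration 3: z = 8, state = False, hits = 2
After iteration 4: z = 9, state = True, hits = 2
After iteration 5: z = 5, state = False, hits = 2
Loop ends.

Final answer: 2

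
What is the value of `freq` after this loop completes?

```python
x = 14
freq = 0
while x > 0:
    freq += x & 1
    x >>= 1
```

Let's trace through this code step by step.

Initialize: x = 14
Initialize: freq = 0
Entering loop: while x > 0:
After iteration 1: x = 7, freq = 0
After iteration 2: x = 3, freq = 1
After iteration 3: x = 1, freq = 2
After iteration 4: x = 0, freq = 3
Loop ends.

Final answer: 3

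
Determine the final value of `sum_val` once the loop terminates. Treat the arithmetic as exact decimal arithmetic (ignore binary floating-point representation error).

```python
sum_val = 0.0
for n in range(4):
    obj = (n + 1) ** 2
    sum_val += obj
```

Let's trace through this code step by step.

Initialize: sum_val = 0.0
Entering loop: for n in range(4):
After iteration 1: n = 0, sum_val = 1.0, obj = 1
After iteration 2: n = 1, sum_val = 5.0, obj = 4
After iteration 3: n = 2, sum_val = 14.0, obj = 9
After iteration 4: n = 3, sum_val = 30.0, obj = 16
Loop ends.

Final answer: 30.0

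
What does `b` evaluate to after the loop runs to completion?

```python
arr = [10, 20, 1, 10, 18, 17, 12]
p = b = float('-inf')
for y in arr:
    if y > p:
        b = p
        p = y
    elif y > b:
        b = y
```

Let's trace through this code step by step.

Initialize: arr = [10, 20, 1, 10, 18, 17, 12]
Initialize: p = -inf
Initialize: b = -inf
Entering loop: for y in arr:
After iteration 1: y = 10, p = 10, b = -inf
After iteration 2: y = 20, p = 20, b = 10
After iteration 3: y = 1, p = 20, b = 10
After iteration 4: y = 10, p = 20, b = 10
After iteration 5: y = 18, p = 20, b = 18
After iteration 6: y = 17, p = 20, b = 18
After iteration 7: y = 12, p = 20, b = 18
Loop ends.

Final answer: 18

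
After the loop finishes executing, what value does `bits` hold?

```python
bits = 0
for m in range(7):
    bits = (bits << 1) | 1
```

Let's trace through this code step by step.

Initialize: bits = 0
Entering loop: for m in range(7):
After iteration 1: m = 0, bits = 1
After iteration 2: m = 1, bits = 3
After iteration 3: m = 2, bits = 7
After iteration 4: m = 3, bits = 15
After iteration 5: m = 4, bits = 31
After iteration 6: m = 5, bits = 63
After iteration 7: m = 6, bits = 127
Loop ends.

Final answer: 127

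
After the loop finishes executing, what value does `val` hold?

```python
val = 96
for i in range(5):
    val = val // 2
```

Let's trace through this code step by step.

Initialize: val = 96
Entering loop: for i in range(5):
After iteration 1: i = 0, val = 48
After iteration 2: i = 1, val = 24
After iteration 3: i = 2, val = 12
After iteration 4: i = 3, val = 6
After iteration 5: i = 4, val = 3
Loop ends.

Final answer: 3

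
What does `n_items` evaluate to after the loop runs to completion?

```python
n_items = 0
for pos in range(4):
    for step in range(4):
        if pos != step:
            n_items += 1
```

Let's trace through this code step by step.

Initialize: n_items = 0
Entering loop: for pos in range(4):
After iteration 1: pos = 0, n_items = 3
After iteration 2: pos = 1, n_items = 6
After iteration 3: pos = 2, n_items = 9
After iteration 4: pos = 3, n_items = 12
Loop ends.

Final answer: 12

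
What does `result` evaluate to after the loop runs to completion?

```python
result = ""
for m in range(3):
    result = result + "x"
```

Let's trace through this code step by step.

Initialize: result = ''
Entering loop: for m in range(3):
After iteration 1: m = 0, result = 'x'
After iteration 2: m = 1, result = 'xx'
After iteration 3: m = 2, result = 'xxx'
Loop ends.

Final answer: 'xxx'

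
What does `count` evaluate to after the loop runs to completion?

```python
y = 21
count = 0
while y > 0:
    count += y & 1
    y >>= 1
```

Let's trace through this code step by step.

Initialize: y = 21
Initialize: count = 0
Entering loop: while y > 0:
After iteration 1: y = 10, count = 1
After iteration 2: y = 5, count = 1
After iteration 3: y = 2, count = 2
After iteration 4: y = 1, count = 2
After iteration 5: y = 0, count = 3
Loop ends.

Final answer: 3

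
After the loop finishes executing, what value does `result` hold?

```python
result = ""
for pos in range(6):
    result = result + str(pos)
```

Let's trace through this code step by step.

Initialize: result = ''
Entering loop: for pos in range(6):
After iteration 1: pos = 0, result = '0'
After iteration 2: pos = 1, result = '01'
After iteration 3: pos = 2, result = '012'
After iteration 4: pos = 3, result = '0123'
After iteration 5: pos = 4, result = '01234'
After iteration 6: pos = 5, result = '012345'
Loop ends.

Final answer: '012345'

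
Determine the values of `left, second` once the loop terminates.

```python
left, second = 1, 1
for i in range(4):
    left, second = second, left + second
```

Let's trace through this code step by step.

Initialize: left = 1
Initialize: second = 1
Entering loop: for i in range(4):
After iteration 1: i = 0, left = 1, second = 2
After iteration 2: i = 1, left = 2, second = 3
After iteration 3: i = 2, left = 3, second = 5
After iteration 4: i = 3, left = 5, second = 8
Loop ends.

Final answer: 5, 8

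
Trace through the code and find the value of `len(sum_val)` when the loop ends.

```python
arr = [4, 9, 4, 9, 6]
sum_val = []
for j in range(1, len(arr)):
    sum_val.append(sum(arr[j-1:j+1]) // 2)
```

Let's trace through this code step by step.

Initialize: arr = [4, 9, 4, 9, 6]
Initialize: sum_val = []
Entering loop: for j in range(1, len(arr)):
After iteration 1: j = 1, sum_val = [6]
After iteration 2: j = 2, sum_val = [6, 6]
After iteration 3: j = 3, sum_val = [6, 6, 6]
After iteration 4: j = 4, sum_val = [6, 6, 6, 7]
Loop ends.
len(sum_val) = 4

Final answer: 4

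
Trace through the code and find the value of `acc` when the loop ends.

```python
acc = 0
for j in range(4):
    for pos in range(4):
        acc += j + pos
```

Let's trace through this code step by step.

Initialize: acc = 0
Entering loop: for j in range(4):
After iteration 1: j = 0, acc = 6
After iteration 2: j = 1, acc = 16
After iteration 3: j = 2, acc = 30
After iteration 4: j = 3, acc = 48
Loop ends.

Final answer: 48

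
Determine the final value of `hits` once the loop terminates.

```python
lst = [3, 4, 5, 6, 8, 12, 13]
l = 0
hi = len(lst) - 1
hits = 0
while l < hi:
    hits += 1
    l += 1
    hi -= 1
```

Let's trace through this code step by step.

Initialize: lst = [3, 4, 5, 6, 8, 12, 13]
Initialize: l = 0
Initialize: hi = 6
Initialize: hits = 0
Entering loop: while l < hi:
After iteration 1: l = 1, hi = 5, hits = 1
After iteration 2: l = 2, hi = 4, hits = 2
After iteration 3: l = 3, hi = 3, hits = 3
Loop ends.

Final answer: 3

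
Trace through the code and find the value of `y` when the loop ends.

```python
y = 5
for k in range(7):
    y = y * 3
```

Let's trace through this code step by step.

Initialize: y = 5
Entering loop: for k in range(7):
After iteration 1: k = 0, y = 15
After iteration 2: k = 1, y = 45
After iteration 3: k = 2, y = 135
After iteration 4: k = 3, y = 405
After iteration 5: k = 4, y = 1215
After iteration 6: k = 5, y = 3645
After iteration 7: k = 6, y = 10935
Loop ends.

Final answer: 10935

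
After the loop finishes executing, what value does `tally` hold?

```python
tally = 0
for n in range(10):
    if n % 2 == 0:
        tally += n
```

Let's trace through this code step by step.

Initialize: tally = 0
Entering loop: for n in range(10):
After iteration 1: n = 0, tally = 0
After iteration 2: n = 1, tally = 0
After iteration 3: n = 2, tally = 2
After iteration 4: n = 3, tally = 2
After iteration 5: n = 4, tally = 6
After iteration 6: n = 5, tally = 6
After iteration 7: n = 6, tally = 12
After iteration 8: n = 7, tally = 12
After iteration 9: n = 8, tally = 20
After iteration 10: n = 9, tally = 20
Loop ends.

Final answer: 20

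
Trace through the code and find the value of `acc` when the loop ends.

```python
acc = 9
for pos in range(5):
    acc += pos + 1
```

Let's trace through this code step by step.

Initialize: acc = 9
Entering loop: for pos in range(5):
After iteration 1: pos = 0, acc = 10
After iteration 2: pos = 1, acc = 12
After iteration 3: pos = 2, acc = 15
After iteration 4: pos = 3, acc = 19
After iteration 5: pos = 4, acc = 24
Loop ends.

Final answer: 24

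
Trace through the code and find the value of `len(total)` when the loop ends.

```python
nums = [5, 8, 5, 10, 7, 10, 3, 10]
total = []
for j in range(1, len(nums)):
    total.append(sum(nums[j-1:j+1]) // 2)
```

Let's trace through this code step by step.

Initialize: nums = [5, 8, 5, 10, 7, 10, 3, 10]
Initialize: total = []
Entering loop: for j in range(1, len(nums)):
After iteration 1: j = 1, total = [6]
After iteration 2: j = 2, total = [6, 6]
After iteration 3: j = 3, total = [6, 6, 7]
After iteration 4: j = 4, total = [6, 6, 7, 8]
After iteration 5: j = 5, total = [6, 6, 7, 8, 8]
After iteration 6: j = 6, total = [6, 6, 7, 8, 8, 6]
After iteration 7: j = 7, total = [6, 6, 7, 8, 8, 6, 6]
Loop ends.
len(total) = 7

Final answer: 7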